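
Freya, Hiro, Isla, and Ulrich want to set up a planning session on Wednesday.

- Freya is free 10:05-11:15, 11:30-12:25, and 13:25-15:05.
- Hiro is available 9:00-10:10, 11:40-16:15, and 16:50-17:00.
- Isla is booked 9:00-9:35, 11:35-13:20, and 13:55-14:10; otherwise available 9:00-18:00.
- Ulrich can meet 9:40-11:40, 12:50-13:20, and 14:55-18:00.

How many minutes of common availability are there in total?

15 minutes

Isla free within 09:00–18:00: 09:35–11:35, 13:20–13:55, 14:10–18:00.
Freya ∩ Hiro: 10:05–10:10, 11:40–12:25, 13:25–15:05.
Freya ∩ Hiro ∩ Isla: 10:05–10:10, 13:25–13:55, 14:10–15:05.
Freya ∩ Hiro ∩ Isla ∩ Ulrich: 10:05–10:10, 14:55–15:05.
Total common minutes: 5 + 10 = 15.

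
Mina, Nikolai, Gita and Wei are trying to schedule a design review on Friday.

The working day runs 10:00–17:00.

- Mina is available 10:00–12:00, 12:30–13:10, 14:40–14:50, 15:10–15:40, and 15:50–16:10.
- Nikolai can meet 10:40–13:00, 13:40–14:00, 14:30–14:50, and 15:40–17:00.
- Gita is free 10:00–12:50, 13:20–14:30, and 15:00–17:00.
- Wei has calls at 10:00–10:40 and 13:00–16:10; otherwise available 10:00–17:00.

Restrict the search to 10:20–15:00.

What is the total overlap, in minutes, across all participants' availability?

100 minutes

Wei free within 10:00–17:00: 10:40–13:00, 16:10–17:00.
Mina ∩ Nikolai: 10:40–12:00, 12:30–13:00, 14:40–14:50, 15:50–16:10.
Mina ∩ Nikolai ∩ Gita: 10:40–12:00, 12:30–12:50, 15:50–16:10.
Mina ∩ Nikolai ∩ Gita ∩ Wei: 10:40–12:00, 12:30–12:50.
Restricted to 10:20–15:00: 10:40–12:00, 12:30–12:50.
Total common minutes: 80 + 20 = 100.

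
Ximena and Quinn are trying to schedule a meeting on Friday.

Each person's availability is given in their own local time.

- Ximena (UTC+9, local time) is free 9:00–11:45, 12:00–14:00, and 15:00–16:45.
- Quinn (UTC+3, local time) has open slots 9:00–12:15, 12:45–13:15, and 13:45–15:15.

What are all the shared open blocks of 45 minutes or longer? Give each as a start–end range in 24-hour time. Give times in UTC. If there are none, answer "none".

06:00–07:45

Ximena → UTC: 00:00–02:45, 03:00–05:00, 06:00–07:45.
Quinn → UTC: 06:00–09:15, 09:45–10:15, 10:45–12:15.
Ximena ∩ Quinn: 06:00–07:45.
Windows ≥ 45 min: 06:00–07:45.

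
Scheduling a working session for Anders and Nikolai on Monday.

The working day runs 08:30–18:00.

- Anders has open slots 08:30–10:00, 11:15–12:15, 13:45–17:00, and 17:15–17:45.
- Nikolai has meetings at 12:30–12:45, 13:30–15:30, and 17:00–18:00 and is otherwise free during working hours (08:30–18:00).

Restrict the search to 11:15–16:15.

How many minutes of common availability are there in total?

105 minutes

Nikolai free within 08:30–18:00: 08:30–12:30, 12:45–13:30, 15:30–17:00.
Anders ∩ Nikolai: 08:30–10:00, 11:15–12:15, 15:30–17:00.
Restricted to 11:15–16:15: 11:15–12:15, 15:30–16:15.
Total common minutes: 60 + 45 = 105.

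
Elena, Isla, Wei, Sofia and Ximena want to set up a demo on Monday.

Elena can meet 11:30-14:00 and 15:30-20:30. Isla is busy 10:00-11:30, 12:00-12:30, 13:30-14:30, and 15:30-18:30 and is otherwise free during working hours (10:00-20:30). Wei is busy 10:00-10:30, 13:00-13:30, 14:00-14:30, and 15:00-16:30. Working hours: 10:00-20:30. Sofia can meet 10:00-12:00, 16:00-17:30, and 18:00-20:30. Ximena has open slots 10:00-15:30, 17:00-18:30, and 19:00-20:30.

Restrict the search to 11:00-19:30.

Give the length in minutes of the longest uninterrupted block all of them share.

30 minutes

Isla free within 10:00–20:30: 11:30–12:00, 12:30–13:30, 14:30–15:30, 18:30–20:30.
Wei free within 10:00–20:30: 10:30–13:00, 13:30–14:00, 14:30–15:00, 16:30–20:30.
Elena ∩ Isla: 11:30–12:00, 12:30–13:30, 18:30–20:30.
Elena ∩ Isla ∩ Wei: 11:30–12:00, 12:30–13:00, 18:30–20:30.
Elena ∩ Isla ∩ Wei ∩ Sofia: 11:30–12:00, 18:30–20:30.
Elena ∩ Isla ∩ Wei ∩ Sofia ∩ Ximena: 11:30–12:00, 19:00–20:30.
Restricted to 11:00–19:30: 11:30–12:00, 19:00–19:30.
Common window lengths: 30, 30 min; longest is 30.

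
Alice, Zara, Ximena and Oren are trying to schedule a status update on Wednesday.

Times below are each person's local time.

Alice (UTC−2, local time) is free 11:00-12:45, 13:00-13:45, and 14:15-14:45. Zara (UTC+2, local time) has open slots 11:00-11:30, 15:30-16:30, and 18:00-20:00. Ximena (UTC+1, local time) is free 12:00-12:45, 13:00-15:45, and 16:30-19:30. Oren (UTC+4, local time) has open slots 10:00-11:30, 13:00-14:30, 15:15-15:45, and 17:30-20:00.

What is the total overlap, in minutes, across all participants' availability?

60 minutes

Alice → UTC: 13:00–14:45, 15:00–15:45, 16:15–16:45.
Zara → UTC: 09:00–09:30, 13:30–14:30, 16:00–18:00.
Ximena → UTC: 11:00–11:45, 12:00–14:45, 15:30–18:30.
Oren → UTC: 06:00–07:30, 09:00–10:30, 11:15–11:45, 13:30–16:00.
Alice ∩ Zara: 13:30–14:30, 16:15–16:45.
Alice ∩ Zara ∩ Ximena: 13:30–14:30, 16:15–16:45.
Alice ∩ Zara ∩ Ximena ∩ Oren: 13:30–14:30.
Total common minutes: 60.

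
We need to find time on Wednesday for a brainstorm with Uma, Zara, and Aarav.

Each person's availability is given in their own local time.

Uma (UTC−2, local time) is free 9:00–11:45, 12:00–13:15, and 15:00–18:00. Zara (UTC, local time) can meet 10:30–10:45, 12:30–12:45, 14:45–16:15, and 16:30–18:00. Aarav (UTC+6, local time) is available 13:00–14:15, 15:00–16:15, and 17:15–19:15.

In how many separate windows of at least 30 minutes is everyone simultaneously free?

Uma → UTC: 11:00–13:45, 14:00–15:15, 17:00–20:00.
Zara → UTC: 10:30–10:45, 12:30–12:45, 14:45–16:15, 16:30–18:00.
Aarav → UTC: 07:00–08:15, 09:00–10:15, 11:15–13:15.
Uma ∩ Zara: 12:30–12:45, 14:45–15:15, 17:00–18:00.
Uma ∩ Zara ∩ Aarav: 12:30–12:45.
Windows ≥ 30 min: (none).
That's 0 windows.

0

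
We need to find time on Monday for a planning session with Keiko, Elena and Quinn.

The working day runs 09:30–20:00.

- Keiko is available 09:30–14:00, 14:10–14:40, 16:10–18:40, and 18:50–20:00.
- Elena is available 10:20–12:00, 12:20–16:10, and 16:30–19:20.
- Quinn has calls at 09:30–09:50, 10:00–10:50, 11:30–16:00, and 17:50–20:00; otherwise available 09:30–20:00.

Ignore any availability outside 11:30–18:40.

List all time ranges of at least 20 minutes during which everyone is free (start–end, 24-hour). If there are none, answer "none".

16:30–17:50

Quinn free within 09:30–20:00: 09:50–10:00, 10:50–11:30, 16:00–17:50.
Keiko ∩ Elena: 10:20–12:00, 12:20–14:00, 14:10–14:40, 16:30–18:40, 18:50–19:20.
Keiko ∩ Elena ∩ Quinn: 10:50–11:30, 16:30–17:50.
Restricted to 11:30–18:40: 16:30–17:50.
Windows ≥ 20 min: 16:30–17:50.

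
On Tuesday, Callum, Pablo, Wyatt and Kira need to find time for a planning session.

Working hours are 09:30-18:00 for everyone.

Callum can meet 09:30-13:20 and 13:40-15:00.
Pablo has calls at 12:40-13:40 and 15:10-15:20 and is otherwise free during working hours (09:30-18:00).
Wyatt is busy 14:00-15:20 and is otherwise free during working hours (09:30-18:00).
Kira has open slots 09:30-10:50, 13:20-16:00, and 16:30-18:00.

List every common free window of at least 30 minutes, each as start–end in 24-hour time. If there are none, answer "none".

Pablo free within 09:30–18:00: 09:30–12:40, 13:40–15:10, 15:20–18:00.
Wyatt free within 09:30–18:00: 09:30–14:00, 15:20–18:00.
Callum ∩ Pablo: 09:30–12:40, 13:40–15:00.
Callum ∩ Pablo ∩ Wyatt: 09:30–12:40, 13:40–14:00.
Callum ∩ Pablo ∩ Wyatt ∩ Kira: 09:30–10:50, 13:40–14:00.
Windows ≥ 30 min: 09:30–10:50.

09:30–10:50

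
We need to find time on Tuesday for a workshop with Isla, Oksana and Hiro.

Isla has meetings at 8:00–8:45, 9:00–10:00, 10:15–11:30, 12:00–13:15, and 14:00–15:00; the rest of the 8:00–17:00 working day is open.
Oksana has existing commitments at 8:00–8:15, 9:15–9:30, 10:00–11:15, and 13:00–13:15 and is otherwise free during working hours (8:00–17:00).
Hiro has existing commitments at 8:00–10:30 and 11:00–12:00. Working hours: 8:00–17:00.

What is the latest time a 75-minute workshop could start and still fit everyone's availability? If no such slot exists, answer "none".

Isla free within 08:00–17:00: 08:45–09:00, 10:00–10:15, 11:30–12:00, 13:15–14:00, 15:00–17:00.
Oksana free within 08:00–17:00: 08:15–09:15, 09:30–10:00, 11:15–13:00, 13:15–17:00.
Hiro free within 08:00–17:00: 10:30–11:00, 12:00–17:00.
Isla ∩ Oksana: 08:45–09:00, 11:30–12:00, 13:15–14:00, 15:00–17:00.
Isla ∩ Oksana ∩ Hiro: 13:15–14:00, 15:00–17:00.
Windows ≥ 75 min: 15:00–17:00.
Latest start in the last window 15:00–17:00 is 17:00 − 75 min = 15:45.

15:45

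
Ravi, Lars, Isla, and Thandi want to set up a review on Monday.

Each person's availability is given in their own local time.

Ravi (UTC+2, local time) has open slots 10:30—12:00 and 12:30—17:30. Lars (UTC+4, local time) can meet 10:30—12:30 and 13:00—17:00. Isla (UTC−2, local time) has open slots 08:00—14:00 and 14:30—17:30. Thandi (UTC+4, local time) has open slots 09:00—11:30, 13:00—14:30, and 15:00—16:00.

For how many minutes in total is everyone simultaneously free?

Ravi → UTC: 08:30–10:00, 10:30–15:30.
Lars → UTC: 06:30–08:30, 09:00–13:00.
Isla → UTC: 10:00–16:00, 16:30–19:30.
Thandi → UTC: 05:00–07:30, 09:00–10:30, 11:00–12:00.
Ravi ∩ Lars: 09:00–10:00, 10:30–13:00.
Ravi ∩ Lars ∩ Isla: 10:30–13:00.
Ravi ∩ Lars ∩ Isla ∩ Thandi: 11:00–12:00.
Total common minutes: 60.

60 minutes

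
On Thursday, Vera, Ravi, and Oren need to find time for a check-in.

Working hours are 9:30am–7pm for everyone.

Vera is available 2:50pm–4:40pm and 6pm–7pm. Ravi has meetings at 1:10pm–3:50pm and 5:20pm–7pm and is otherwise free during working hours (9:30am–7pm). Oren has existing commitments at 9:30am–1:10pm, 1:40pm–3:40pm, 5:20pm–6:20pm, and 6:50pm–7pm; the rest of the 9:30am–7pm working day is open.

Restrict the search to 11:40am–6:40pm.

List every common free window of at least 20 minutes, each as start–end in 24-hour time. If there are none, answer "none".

Ravi free within 09:30–19:00: 09:30–13:10, 15:50–17:20.
Oren free within 09:30–19:00: 13:10–13:40, 15:40–17:20, 18:20–18:50.
Vera ∩ Ravi: 15:50–16:40.
Vera ∩ Ravi ∩ Oren: 15:50–16:40.
Restricted to 11:40–18:40: 15:50–16:40.
Windows ≥ 20 min: 15:50–16:40.

15:50–16:40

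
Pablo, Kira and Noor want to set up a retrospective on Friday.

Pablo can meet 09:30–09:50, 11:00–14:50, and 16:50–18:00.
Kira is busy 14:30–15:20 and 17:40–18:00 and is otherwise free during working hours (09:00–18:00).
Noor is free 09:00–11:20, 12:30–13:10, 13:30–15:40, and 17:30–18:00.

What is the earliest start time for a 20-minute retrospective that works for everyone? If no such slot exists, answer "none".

09:30

Kira free within 09:00–18:00: 09:00–14:30, 15:20–17:40.
Pablo ∩ Kira: 09:30–09:50, 11:00–14:30, 16:50–17:40.
Pablo ∩ Kira ∩ Noor: 09:30–09:50, 11:00–11:20, 12:30–13:10, 13:30–14:30, 17:30–17:40.
Windows ≥ 20 min: 09:30–09:50, 11:00–11:20, 12:30–13:10, 13:30–14:30.
Earliest such window starts at 09:30.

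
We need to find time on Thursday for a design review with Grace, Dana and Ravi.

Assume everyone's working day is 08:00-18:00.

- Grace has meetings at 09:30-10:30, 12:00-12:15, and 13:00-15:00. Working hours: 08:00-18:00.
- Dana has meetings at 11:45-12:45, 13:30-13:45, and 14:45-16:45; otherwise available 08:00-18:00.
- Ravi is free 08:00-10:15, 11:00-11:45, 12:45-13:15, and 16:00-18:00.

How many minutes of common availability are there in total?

225 minutes

Grace free within 08:00–18:00: 08:00–09:30, 10:30–12:00, 12:15–13:00, 15:00–18:00.
Dana free within 08:00–18:00: 08:00–11:45, 12:45–13:30, 13:45–14:45, 16:45–18:00.
Grace ∩ Dana: 08:00–09:30, 10:30–11:45, 12:45–13:00, 16:45–18:00.
Grace ∩ Dana ∩ Ravi: 08:00–09:30, 11:00–11:45, 12:45–13:00, 16:45–18:00.
Total common minutes: 90 + 45 + 15 + 75 = 225.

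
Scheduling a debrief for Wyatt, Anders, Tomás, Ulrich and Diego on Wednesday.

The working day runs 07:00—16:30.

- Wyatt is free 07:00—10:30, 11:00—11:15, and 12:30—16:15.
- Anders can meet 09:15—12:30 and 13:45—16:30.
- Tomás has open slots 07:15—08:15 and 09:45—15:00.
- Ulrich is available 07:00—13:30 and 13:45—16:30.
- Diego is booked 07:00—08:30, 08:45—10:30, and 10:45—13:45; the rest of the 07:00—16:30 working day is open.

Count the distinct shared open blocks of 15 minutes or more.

1

Diego free within 07:00–16:30: 08:30–08:45, 10:30–10:45, 13:45–16:30.
Wyatt ∩ Anders: 09:15–10:30, 11:00–11:15, 13:45–16:15.
Wyatt ∩ Anders ∩ Tomás: 09:45–10:30, 11:00–11:15, 13:45–15:00.
Wyatt ∩ Anders ∩ Tomás ∩ Ulrich: 09:45–10:30, 11:00–11:15, 13:45–15:00.
Wyatt ∩ Anders ∩ Tomás ∩ Ulrich ∩ Diego: 13:45–15:00.
Windows ≥ 15 min: 13:45–15:00.
That's 1 window.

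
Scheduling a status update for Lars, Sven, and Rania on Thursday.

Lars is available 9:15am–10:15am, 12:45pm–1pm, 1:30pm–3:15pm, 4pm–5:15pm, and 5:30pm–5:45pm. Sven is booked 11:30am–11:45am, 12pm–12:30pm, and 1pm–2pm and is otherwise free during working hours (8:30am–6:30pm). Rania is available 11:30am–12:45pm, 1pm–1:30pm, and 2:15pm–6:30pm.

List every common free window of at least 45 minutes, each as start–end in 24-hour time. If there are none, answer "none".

14:15–15:15, 16:00–17:15

Sven free within 08:30–18:30: 08:30–11:30, 11:45–12:00, 12:30–13:00, 14:00–18:30.
Lars ∩ Sven: 09:15–10:15, 12:45–13:00, 14:00–15:15, 16:00–17:15, 17:30–17:45.
Lars ∩ Sven ∩ Rania: 14:15–15:15, 16:00–17:15, 17:30–17:45.
Windows ≥ 45 min: 14:15–15:15, 16:00–17:15.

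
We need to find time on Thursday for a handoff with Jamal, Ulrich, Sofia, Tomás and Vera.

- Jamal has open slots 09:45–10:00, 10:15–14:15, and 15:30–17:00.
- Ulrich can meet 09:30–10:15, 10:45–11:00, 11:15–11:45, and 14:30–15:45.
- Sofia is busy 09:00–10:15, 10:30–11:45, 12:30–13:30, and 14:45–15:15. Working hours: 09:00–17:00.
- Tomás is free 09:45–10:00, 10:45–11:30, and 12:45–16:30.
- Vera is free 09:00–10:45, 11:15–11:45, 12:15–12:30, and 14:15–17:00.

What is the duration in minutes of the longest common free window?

15 minutes

Sofia free within 09:00–17:00: 10:15–10:30, 11:45–12:30, 13:30–14:45, 15:15–17:00.
Jamal ∩ Ulrich: 09:45–10:00, 10:45–11:00, 11:15–11:45, 15:30–15:45.
Jamal ∩ Ulrich ∩ Sofia: 15:30–15:45.
Jamal ∩ Ulrich ∩ Sofia ∩ Tomás: 15:30–15:45.
Jamal ∩ Ulrich ∩ Sofia ∩ Tomás ∩ Vera: 15:30–15:45.
Single common window of 15 minutes.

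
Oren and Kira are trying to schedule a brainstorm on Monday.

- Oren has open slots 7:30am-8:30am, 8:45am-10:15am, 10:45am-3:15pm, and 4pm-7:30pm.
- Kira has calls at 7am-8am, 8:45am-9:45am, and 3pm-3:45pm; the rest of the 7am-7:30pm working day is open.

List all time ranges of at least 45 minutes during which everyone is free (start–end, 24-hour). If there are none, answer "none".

10:45–15:00, 16:00–19:30

Kira free within 07:00–19:30: 08:00–08:45, 09:45–15:00, 15:45–19:30.
Oren ∩ Kira: 08:00–08:30, 09:45–10:15, 10:45–15:00, 16:00–19:30.
Windows ≥ 45 min: 10:45–15:00, 16:00–19:30.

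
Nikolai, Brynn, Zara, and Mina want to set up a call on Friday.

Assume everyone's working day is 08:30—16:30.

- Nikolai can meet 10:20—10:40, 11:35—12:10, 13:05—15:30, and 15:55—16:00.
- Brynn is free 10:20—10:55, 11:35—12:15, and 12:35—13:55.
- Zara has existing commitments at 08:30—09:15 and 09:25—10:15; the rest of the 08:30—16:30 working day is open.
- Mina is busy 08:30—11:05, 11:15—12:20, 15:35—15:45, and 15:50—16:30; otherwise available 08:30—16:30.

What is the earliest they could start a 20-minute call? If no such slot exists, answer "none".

13:05

Zara free within 08:30–16:30: 09:15–09:25, 10:15–16:30.
Mina free within 08:30–16:30: 11:05–11:15, 12:20–15:35, 15:45–15:50.
Nikolai ∩ Brynn: 10:20–10:40, 11:35–12:10, 13:05–13:55.
Nikolai ∩ Brynn ∩ Zara: 10:20–10:40, 11:35–12:10, 13:05–13:55.
Nikolai ∩ Brynn ∩ Zara ∩ Mina: 13:05–13:55.
Windows ≥ 20 min: 13:05–13:55.
Earliest such window starts at 13:05.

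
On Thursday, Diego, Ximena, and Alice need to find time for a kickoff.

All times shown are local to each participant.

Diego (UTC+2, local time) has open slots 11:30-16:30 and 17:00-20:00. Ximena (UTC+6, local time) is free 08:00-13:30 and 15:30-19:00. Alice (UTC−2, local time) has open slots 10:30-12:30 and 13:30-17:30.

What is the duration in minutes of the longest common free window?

Diego → UTC: 09:30–14:30, 15:00–18:00.
Ximena → UTC: 02:00–07:30, 09:30–13:00.
Alice → UTC: 12:30–14:30, 15:30–19:30.
Diego ∩ Ximena: 09:30–13:00.
Diego ∩ Ximena ∩ Alice: 12:30–13:00.
Single common window of 30 minutes.

30 minutes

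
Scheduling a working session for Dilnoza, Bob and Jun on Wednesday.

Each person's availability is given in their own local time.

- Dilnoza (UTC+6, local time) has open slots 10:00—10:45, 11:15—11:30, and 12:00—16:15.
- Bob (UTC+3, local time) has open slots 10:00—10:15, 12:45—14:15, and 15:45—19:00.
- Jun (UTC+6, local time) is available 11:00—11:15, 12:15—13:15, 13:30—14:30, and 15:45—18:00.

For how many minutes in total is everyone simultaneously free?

45 minutes

Dilnoza → UTC: 04:00–04:45, 05:15–05:30, 06:00–10:15.
Bob → UTC: 07:00–07:15, 09:45–11:15, 12:45–16:00.
Jun → UTC: 05:00–05:15, 06:15–07:15, 07:30–08:30, 09:45–12:00.
Dilnoza ∩ Bob: 07:00–07:15, 09:45–10:15.
Dilnoza ∩ Bob ∩ Jun: 07:00–07:15, 09:45–10:15.
Total common minutes: 15 + 30 = 45.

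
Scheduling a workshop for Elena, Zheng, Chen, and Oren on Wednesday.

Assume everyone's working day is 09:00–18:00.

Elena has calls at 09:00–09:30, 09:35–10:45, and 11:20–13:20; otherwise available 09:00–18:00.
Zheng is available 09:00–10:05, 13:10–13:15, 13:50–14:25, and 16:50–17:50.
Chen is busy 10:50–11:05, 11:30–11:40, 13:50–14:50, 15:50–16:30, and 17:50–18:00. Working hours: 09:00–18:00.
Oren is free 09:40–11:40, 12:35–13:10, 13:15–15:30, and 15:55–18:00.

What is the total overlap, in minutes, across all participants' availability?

Elena free within 09:00–18:00: 09:30–09:35, 10:45–11:20, 13:20–18:00.
Chen free within 09:00–18:00: 09:00–10:50, 11:05–11:30, 11:40–13:50, 14:50–15:50, 16:30–17:50.
Elena ∩ Zheng: 09:30–09:35, 13:50–14:25, 16:50–17:50.
Elena ∩ Zheng ∩ Chen: 09:30–09:35, 16:50–17:50.
Elena ∩ Zheng ∩ Chen ∩ Oren: 16:50–17:50.
Total common minutes: 60.

60 minutes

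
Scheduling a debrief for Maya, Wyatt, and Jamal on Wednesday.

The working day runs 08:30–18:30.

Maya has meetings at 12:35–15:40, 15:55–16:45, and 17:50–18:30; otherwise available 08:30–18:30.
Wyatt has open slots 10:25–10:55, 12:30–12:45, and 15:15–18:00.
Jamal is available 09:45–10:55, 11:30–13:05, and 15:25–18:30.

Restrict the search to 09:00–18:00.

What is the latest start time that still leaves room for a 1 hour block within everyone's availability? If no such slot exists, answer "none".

Maya free within 08:30–18:30: 08:30–12:35, 15:40–15:55, 16:45–17:50.
Maya ∩ Wyatt: 10:25–10:55, 12:30–12:35, 15:40–15:55, 16:45–17:50.
Maya ∩ Wyatt ∩ Jamal: 10:25–10:55, 12:30–12:35, 15:40–15:55, 16:45–17:50.
Restricted to 09:00–18:00: 10:25–10:55, 12:30–12:35, 15:40–15:55, 16:45–17:50.
Windows ≥ 60 min: 16:45–17:50.
Latest start in the last window 16:45–17:50 is 17:50 − 60 min = 16:50.

16:50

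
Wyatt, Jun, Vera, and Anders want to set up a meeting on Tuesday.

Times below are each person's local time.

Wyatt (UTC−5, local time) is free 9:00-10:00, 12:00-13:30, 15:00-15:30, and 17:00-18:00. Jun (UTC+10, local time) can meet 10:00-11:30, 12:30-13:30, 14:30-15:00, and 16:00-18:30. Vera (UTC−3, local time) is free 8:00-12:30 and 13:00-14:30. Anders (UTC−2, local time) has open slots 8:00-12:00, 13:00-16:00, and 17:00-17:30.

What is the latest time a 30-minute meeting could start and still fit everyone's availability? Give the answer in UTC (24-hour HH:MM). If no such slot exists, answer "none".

Wyatt → UTC: 14:00–15:00, 17:00–18:30, 20:00–20:30, 22:00–23:00.
Jun → UTC: 00:00–01:30, 02:30–03:30, 04:30–05:00, 06:00–08:30.
Vera → UTC: 11:00–15:30, 16:00–17:30.
Anders → UTC: 10:00–14:00, 15:00–18:00, 19:00–19:30.
Wyatt ∩ Jun: (none).
Wyatt ∩ Jun ∩ Vera: (none).
Wyatt ∩ Jun ∩ Vera ∩ Anders: (none).
Windows ≥ 30 min: (none).

none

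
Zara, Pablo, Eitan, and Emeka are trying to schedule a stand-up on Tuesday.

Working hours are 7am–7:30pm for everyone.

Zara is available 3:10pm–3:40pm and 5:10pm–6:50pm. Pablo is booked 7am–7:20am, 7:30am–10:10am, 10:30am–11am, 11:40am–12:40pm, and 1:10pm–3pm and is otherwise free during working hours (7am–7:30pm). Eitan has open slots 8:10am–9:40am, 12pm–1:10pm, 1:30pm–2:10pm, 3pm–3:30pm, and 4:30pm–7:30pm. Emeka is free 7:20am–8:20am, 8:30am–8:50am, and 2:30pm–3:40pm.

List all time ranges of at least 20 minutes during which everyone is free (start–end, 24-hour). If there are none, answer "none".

15:10–15:30

Pablo free within 07:00–19:30: 07:20–07:30, 10:10–10:30, 11:00–11:40, 12:40–13:10, 15:00–19:30.
Zara ∩ Pablo: 15:10–15:40, 17:10–18:50.
Zara ∩ Pablo ∩ Eitan: 15:10–15:30, 17:10–18:50.
Zara ∩ Pablo ∩ Eitan ∩ Emeka: 15:10–15:30.
Windows ≥ 20 min: 15:10–15:30.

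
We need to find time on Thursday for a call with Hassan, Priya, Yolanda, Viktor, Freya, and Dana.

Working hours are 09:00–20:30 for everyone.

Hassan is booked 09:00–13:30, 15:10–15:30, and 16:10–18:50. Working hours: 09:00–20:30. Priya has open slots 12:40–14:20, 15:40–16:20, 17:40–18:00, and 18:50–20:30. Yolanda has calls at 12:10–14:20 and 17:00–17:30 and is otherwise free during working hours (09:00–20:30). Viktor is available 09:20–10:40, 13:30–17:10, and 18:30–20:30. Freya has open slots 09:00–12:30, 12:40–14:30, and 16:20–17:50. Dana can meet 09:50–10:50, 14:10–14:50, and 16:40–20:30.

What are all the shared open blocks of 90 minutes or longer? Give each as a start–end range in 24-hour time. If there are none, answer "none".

none

Hassan free within 09:00–20:30: 13:30–15:10, 15:30–16:10, 18:50–20:30.
Yolanda free within 09:00–20:30: 09:00–12:10, 14:20–17:00, 17:30–20:30.
Hassan ∩ Priya: 13:30–14:20, 15:40–16:10, 18:50–20:30.
Hassan ∩ Priya ∩ Yolanda: 15:40–16:10, 18:50–20:30.
Hassan ∩ Priya ∩ Yolanda ∩ Viktor: 15:40–16:10, 18:50–20:30.
Hassan ∩ Priya ∩ Yolanda ∩ Viktor ∩ Freya: (none).
Hassan ∩ Priya ∩ Yolanda ∩ Viktor ∩ Freya ∩ Dana: (none).
Windows ≥ 90 min: (none).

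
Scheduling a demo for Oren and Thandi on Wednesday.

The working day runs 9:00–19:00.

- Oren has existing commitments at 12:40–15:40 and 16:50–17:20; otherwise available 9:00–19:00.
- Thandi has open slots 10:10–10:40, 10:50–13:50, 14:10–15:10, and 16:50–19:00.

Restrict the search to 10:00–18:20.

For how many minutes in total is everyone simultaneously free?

200 minutes

Oren free within 09:00–19:00: 09:00–12:40, 15:40–16:50, 17:20–19:00.
Oren ∩ Thandi: 10:10–10:40, 10:50–12:40, 17:20–19:00.
Restricted to 10:00–18:20: 10:10–10:40, 10:50–12:40, 17:20–18:20.
Total common minutes: 30 + 110 + 60 = 200.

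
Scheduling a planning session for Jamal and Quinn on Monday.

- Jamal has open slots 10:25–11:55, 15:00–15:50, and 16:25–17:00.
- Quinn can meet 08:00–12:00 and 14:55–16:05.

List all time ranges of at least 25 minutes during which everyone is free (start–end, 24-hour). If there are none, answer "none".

Jamal ∩ Quinn: 10:25–11:55, 15:00–15:50.
Windows ≥ 25 min: 10:25–11:55, 15:00–15:50.

10:25–11:55, 15:00–15:50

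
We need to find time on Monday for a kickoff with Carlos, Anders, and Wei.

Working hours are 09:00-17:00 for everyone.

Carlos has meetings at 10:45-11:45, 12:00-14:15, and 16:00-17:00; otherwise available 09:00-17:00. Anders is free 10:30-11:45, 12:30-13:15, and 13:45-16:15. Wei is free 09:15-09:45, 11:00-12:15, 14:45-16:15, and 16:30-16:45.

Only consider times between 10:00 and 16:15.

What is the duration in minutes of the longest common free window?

75 minutes

Carlos free within 09:00–17:00: 09:00–10:45, 11:45–12:00, 14:15–16:00.
Carlos ∩ Anders: 10:30–10:45, 14:15–16:00.
Carlos ∩ Anders ∩ Wei: 14:45–16:00.
Restricted to 10:00–16:15: 14:45–16:00.
Single common window of 75 minutes.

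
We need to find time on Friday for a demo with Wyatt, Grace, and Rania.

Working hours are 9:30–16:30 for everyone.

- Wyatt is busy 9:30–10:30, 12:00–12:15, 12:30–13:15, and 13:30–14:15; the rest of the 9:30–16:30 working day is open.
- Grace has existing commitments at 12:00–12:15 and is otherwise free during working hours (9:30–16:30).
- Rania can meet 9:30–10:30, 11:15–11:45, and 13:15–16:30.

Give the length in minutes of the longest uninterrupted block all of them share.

Wyatt free within 09:30–16:30: 10:30–12:00, 12:15–12:30, 13:15–13:30, 14:15–16:30.
Grace free within 09:30–16:30: 09:30–12:00, 12:15–16:30.
Wyatt ∩ Grace: 10:30–12:00, 12:15–12:30, 13:15–13:30, 14:15–16:30.
Wyatt ∩ Grace ∩ Rania: 11:15–11:45, 13:15–13:30, 14:15–16:30.
Common window lengths: 30, 15, 135 min; longest is 135.

135 minutes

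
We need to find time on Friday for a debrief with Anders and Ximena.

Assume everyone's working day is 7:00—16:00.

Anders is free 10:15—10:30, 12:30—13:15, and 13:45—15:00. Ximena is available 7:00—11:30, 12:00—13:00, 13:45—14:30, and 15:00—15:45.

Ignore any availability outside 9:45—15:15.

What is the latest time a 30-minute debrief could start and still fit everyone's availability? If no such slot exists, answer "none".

Anders ∩ Ximena: 10:15–10:30, 12:30–13:00, 13:45–14:30.
Restricted to 09:45–15:15: 10:15–10:30, 12:30–13:00, 13:45–14:30.
Windows ≥ 30 min: 12:30–13:00, 13:45–14:30.
Latest start in the last window 13:45–14:30 is 14:30 − 30 min = 14:00.

14:00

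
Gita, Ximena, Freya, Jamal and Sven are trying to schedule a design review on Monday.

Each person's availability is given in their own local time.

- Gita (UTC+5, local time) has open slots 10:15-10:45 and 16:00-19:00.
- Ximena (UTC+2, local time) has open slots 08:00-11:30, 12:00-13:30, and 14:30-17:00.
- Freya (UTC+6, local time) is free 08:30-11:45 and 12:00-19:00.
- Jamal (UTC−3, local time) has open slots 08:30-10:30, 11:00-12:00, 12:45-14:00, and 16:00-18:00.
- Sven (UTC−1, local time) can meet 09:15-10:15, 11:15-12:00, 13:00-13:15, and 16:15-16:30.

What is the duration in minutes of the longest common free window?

30 minutes

Gita → UTC: 05:15–05:45, 11:00–14:00.
Ximena → UTC: 06:00–09:30, 10:00–11:30, 12:30–15:00.
Freya → UTC: 02:30–05:45, 06:00–13:00.
Jamal → UTC: 11:30–13:30, 14:00–15:00, 15:45–17:00, 19:00–21:00.
Sven → UTC: 10:15–11:15, 12:15–13:00, 14:00–14:15, 17:15–17:30.
Gita ∩ Ximena: 11:00–11:30, 12:30–14:00.
Gita ∩ Ximena ∩ Freya: 11:00–11:30, 12:30–13:00.
Gita ∩ Ximena ∩ Freya ∩ Jamal: 12:30–13:00.
Gita ∩ Ximena ∩ Freya ∩ Jamal ∩ Sven: 12:30–13:00.
Single common window of 30 minutes.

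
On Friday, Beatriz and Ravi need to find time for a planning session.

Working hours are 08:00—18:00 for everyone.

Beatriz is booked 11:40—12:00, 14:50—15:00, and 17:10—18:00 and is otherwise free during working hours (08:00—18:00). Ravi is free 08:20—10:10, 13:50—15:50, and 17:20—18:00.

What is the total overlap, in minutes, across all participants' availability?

Beatriz free within 08:00–18:00: 08:00–11:40, 12:00–14:50, 15:00–17:10.
Beatriz ∩ Ravi: 08:20–10:10, 13:50–14:50, 15:00–15:50.
Total common minutes: 110 + 60 + 50 = 220.

220 minutes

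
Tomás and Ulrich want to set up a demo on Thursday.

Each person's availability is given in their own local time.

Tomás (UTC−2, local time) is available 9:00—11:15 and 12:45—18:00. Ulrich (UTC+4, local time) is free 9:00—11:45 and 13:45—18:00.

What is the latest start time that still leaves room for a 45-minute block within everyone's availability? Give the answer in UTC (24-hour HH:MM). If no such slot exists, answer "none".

Tomás → UTC: 11:00–13:15, 14:45–20:00.
Ulrich → UTC: 05:00–07:45, 09:45–14:00.
Tomás ∩ Ulrich: 11:00–13:15.
Windows ≥ 45 min: 11:00–13:15.
Latest start in the last window 11:00–13:15 is 13:15 − 45 min = 12:30.

12:30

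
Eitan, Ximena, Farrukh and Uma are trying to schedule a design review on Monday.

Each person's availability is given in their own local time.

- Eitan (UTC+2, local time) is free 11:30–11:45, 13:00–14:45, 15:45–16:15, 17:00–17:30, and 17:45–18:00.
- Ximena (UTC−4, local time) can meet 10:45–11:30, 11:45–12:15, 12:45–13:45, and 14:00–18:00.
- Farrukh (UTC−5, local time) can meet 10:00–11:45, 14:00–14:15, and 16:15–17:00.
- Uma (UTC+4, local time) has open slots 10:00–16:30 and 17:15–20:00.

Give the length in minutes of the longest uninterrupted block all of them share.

30 minutes

Eitan → UTC: 09:30–09:45, 11:00–12:45, 13:45–14:15, 15:00–15:30, 15:45–16:00.
Ximena → UTC: 14:45–15:30, 15:45–16:15, 16:45–17:45, 18:00–22:00.
Farrukh → UTC: 15:00–16:45, 19:00–19:15, 21:15–22:00.
Uma → UTC: 06:00–12:30, 13:15–16:00.
Eitan ∩ Ximena: 15:00–15:30, 15:45–16:00.
Eitan ∩ Ximena ∩ Farrukh: 15:00–15:30, 15:45–16:00.
Eitan ∩ Ximena ∩ Farrukh ∩ Uma: 15:00–15:30, 15:45–16:00.
Common window lengths: 30, 15 min; longest is 30.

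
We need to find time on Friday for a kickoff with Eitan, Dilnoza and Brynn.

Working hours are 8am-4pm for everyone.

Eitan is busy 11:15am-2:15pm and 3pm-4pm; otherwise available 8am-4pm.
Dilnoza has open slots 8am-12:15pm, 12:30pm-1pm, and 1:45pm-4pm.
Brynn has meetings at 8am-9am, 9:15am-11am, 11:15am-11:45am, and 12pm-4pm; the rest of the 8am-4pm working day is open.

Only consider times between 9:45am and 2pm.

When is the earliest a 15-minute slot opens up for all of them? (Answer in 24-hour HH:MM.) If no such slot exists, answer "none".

Eitan free within 08:00–16:00: 08:00–11:15, 14:15–15:00.
Brynn free within 08:00–16:00: 09:00–09:15, 11:00–11:15, 11:45–12:00.
Eitan ∩ Dilnoza: 08:00–11:15, 14:15–15:00.
Eitan ∩ Dilnoza ∩ Brynn: 09:00–09:15, 11:00–11:15.
Restricted to 09:45–14:00: 11:00–11:15.
Windows ≥ 15 min: 11:00–11:15.
Earliest such window starts at 11:00.

11:00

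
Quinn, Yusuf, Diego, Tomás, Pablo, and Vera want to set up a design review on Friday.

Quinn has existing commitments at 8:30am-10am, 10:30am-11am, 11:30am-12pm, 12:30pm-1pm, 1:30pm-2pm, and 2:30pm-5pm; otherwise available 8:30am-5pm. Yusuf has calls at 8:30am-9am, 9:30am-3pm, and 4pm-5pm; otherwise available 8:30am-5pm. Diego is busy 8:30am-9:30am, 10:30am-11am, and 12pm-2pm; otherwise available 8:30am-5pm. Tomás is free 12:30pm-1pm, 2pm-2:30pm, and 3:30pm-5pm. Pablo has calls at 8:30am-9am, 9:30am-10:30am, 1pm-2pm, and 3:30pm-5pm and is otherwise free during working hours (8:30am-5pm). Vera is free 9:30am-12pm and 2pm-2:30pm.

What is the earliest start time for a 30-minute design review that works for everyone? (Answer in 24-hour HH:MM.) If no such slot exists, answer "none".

none

Quinn free within 08:30–17:00: 10:00–10:30, 11:00–11:30, 12:00–12:30, 13:00–13:30, 14:00–14:30.
Yusuf free within 08:30–17:00: 09:00–09:30, 15:00–16:00.
Diego free within 08:30–17:00: 09:30–10:30, 11:00–12:00, 14:00–17:00.
Pablo free within 08:30–17:00: 09:00–09:30, 10:30–13:00, 14:00–15:30.
Quinn ∩ Yusuf: (none).
Quinn ∩ Yusuf ∩ Diego: (none).
Quinn ∩ Yusuf ∩ Diego ∩ Tomás: (none).
Quinn ∩ Yusuf ∩ Diego ∩ Tomás ∩ Pablo: (none).
Quinn ∩ Yusuf ∩ Diego ∩ Tomás ∩ Pablo ∩ Vera: (none).
Windows ≥ 30 min: (none).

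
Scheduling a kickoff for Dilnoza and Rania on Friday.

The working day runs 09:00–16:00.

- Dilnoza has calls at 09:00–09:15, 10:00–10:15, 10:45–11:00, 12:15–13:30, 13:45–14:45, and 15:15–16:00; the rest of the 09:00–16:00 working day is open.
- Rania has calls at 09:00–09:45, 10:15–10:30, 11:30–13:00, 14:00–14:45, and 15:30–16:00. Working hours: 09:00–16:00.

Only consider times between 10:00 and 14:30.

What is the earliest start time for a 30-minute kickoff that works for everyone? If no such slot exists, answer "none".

11:00

Dilnoza free within 09:00–16:00: 09:15–10:00, 10:15–10:45, 11:00–12:15, 13:30–13:45, 14:45–15:15.
Rania free within 09:00–16:00: 09:45–10:15, 10:30–11:30, 13:00–14:00, 14:45–15:30.
Dilnoza ∩ Rania: 09:45–10:00, 10:30–10:45, 11:00–11:30, 13:30–13:45, 14:45–15:15.
Restricted to 10:00–14:30: 10:30–10:45, 11:00–11:30, 13:30–13:45.
Windows ≥ 30 min: 11:00–11:30.
Earliest such window starts at 11:00.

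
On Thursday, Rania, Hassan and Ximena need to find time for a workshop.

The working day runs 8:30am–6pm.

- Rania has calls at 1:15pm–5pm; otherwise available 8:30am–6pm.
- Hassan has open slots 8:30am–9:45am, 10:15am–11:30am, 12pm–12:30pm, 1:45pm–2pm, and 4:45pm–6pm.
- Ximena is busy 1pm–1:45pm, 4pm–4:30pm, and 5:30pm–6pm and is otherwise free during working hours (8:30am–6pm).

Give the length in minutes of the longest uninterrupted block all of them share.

Rania free within 08:30–18:00: 08:30–13:15, 17:00–18:00.
Ximena free within 08:30–18:00: 08:30–13:00, 13:45–16:00, 16:30–17:30.
Rania ∩ Hassan: 08:30–09:45, 10:15–11:30, 12:00–12:30, 17:00–18:00.
Rania ∩ Hassan ∩ Ximena: 08:30–09:45, 10:15–11:30, 12:00–12:30, 17:00–17:30.
Common window lengths: 75, 75, 30, 30 min; longest is 75.

75 minutes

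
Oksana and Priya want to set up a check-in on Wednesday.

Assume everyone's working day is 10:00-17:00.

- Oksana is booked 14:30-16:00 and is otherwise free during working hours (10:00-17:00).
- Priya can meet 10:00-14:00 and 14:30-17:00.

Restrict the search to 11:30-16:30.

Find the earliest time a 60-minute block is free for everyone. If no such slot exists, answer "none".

11:30

Oksana free within 10:00–17:00: 10:00–14:30, 16:00–17:00.
Oksana ∩ Priya: 10:00–14:00, 16:00–17:00.
Restricted to 11:30–16:30: 11:30–14:00, 16:00–16:30.
Windows ≥ 60 min: 11:30–14:00.
Earliest such window starts at 11:30.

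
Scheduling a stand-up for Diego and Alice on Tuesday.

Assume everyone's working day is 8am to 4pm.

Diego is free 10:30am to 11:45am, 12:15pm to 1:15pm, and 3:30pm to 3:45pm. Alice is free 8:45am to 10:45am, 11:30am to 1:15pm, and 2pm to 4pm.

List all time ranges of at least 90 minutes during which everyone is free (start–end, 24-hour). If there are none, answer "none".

Diego ∩ Alice: 10:30–10:45, 11:30–11:45, 12:15–13:15, 15:30–15:45.
Windows ≥ 90 min: (none).

none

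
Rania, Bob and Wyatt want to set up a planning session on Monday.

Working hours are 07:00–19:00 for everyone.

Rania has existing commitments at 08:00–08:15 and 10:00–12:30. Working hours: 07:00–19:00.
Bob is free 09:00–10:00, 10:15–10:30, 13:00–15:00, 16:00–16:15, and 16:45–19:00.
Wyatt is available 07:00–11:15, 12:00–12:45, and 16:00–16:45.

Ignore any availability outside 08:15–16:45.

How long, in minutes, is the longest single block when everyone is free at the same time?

60 minutes

Rania free within 07:00–19:00: 07:00–08:00, 08:15–10:00, 12:30–19:00.
Rania ∩ Bob: 09:00–10:00, 13:00–15:00, 16:00–16:15, 16:45–19:00.
Rania ∩ Bob ∩ Wyatt: 09:00–10:00, 16:00–16:15.
Restricted to 08:15–16:45: 09:00–10:00, 16:00–16:15.
Common window lengths: 60, 15 min; longest is 60.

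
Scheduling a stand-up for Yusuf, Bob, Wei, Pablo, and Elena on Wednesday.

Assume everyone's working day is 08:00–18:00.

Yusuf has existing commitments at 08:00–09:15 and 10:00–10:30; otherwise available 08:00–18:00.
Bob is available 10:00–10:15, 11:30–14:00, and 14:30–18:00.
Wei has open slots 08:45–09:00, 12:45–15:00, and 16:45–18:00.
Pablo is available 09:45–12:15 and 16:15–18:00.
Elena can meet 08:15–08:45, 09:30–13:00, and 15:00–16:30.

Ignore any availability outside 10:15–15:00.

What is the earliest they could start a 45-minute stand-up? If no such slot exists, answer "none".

none

Yusuf free within 08:00–18:00: 09:15–10:00, 10:30–18:00.
Yusuf ∩ Bob: 11:30–14:00, 14:30–18:00.
Yusuf ∩ Bob ∩ Wei: 12:45–14:00, 14:30–15:00, 16:45–18:00.
Yusuf ∩ Bob ∩ Wei ∩ Pablo: 16:45–18:00.
Yusuf ∩ Bob ∩ Wei ∩ Pablo ∩ Elena: (none).
Restricted to 10:15–15:00: (none).
Windows ≥ 45 min: (none).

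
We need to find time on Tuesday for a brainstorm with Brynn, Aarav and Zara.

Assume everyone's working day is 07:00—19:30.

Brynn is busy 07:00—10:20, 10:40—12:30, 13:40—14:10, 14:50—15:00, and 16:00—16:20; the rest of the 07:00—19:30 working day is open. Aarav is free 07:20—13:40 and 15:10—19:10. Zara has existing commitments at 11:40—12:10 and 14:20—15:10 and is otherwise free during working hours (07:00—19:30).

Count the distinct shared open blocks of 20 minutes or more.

Brynn free within 07:00–19:30: 10:20–10:40, 12:30–13:40, 14:10–14:50, 15:00–16:00, 16:20–19:30.
Zara free within 07:00–19:30: 07:00–11:40, 12:10–14:20, 15:10–19:30.
Brynn ∩ Aarav: 10:20–10:40, 12:30–13:40, 15:10–16:00, 16:20–19:10.
Brynn ∩ Aarav ∩ Zara: 10:20–10:40, 12:30–13:40, 15:10–16:00, 16:20–19:10.
Windows ≥ 20 min: 10:20–10:40, 12:30–13:40, 15:10–16:00, 16:20–19:10.
That's 4 windows.

4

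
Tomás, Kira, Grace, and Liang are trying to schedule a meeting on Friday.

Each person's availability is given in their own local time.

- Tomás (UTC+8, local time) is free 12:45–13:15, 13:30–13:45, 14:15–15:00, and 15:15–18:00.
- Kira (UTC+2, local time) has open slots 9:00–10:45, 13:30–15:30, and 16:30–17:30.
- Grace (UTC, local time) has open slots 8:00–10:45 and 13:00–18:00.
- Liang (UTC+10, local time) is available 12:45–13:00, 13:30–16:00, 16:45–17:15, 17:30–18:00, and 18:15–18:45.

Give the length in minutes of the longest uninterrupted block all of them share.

30 minutes

Tomás → UTC: 04:45–05:15, 05:30–05:45, 06:15–07:00, 07:15–10:00.
Kira → UTC: 07:00–08:45, 11:30–13:30, 14:30–15:30.
Grace → UTC: 08:00–10:45, 13:00–18:00.
Liang → UTC: 02:45–03:00, 03:30–06:00, 06:45–07:15, 07:30–08:00, 08:15–08:45.
Tomás ∩ Kira: 07:15–08:45.
Tomás ∩ Kira ∩ Grace: 08:00–08:45.
Tomás ∩ Kira ∩ Grace ∩ Liang: 08:15–08:45.
Single common window of 30 minutes.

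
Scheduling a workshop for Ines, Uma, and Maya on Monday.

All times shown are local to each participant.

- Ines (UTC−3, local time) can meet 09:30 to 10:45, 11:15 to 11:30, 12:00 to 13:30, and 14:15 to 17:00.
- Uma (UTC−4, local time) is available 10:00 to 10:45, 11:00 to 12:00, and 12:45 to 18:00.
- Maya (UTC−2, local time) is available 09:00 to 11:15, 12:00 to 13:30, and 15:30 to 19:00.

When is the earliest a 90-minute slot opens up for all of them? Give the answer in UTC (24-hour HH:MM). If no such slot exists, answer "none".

Ines → UTC: 12:30–13:45, 14:15–14:30, 15:00–16:30, 17:15–20:00.
Uma → UTC: 14:00–14:45, 15:00–16:00, 16:45–22:00.
Maya → UTC: 11:00–13:15, 14:00–15:30, 17:30–21:00.
Ines ∩ Uma: 14:15–14:30, 15:00–16:00, 17:15–20:00.
Ines ∩ Uma ∩ Maya: 14:15–14:30, 15:00–15:30, 17:30–20:00.
Windows ≥ 90 min: 17:30–20:00.
Earliest such window starts at 17:30.

17:30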